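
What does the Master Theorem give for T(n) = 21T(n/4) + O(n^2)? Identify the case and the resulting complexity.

Master Theorem for T(n) = 21T(n/4) + O(n^2):

a = 21, b = 4, c = 2
log_b(a) = log_4(21) = 2.1962

Case 1: c = 2 < log_4(21) = 2.1962
T(n) = O(n^(log_4 21))

For T(n) = 21T(n/4) + O(n^2): log_4(21) = 2.1962. This is Case 1 of the Master Theorem (c < log_b(a), work dominated by leaves), giving O(n^(log_4 21)).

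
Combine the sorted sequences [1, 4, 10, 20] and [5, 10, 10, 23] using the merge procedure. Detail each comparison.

Merging process:

Compare 1 vs 5: take 1 from left. Merged: [1]
Compare 4 vs 5: take 4 from left. Merged: [1, 4]
Compare 10 vs 5: take 5 from right. Merged: [1, 4, 5]
Compare 10 vs 10: take 10 from left. Merged: [1, 4, 5, 10]
Compare 20 vs 10: take 10 from right. Merged: [1, 4, 5, 10, 10]
Compare 20 vs 10: take 10 from right. Merged: [1, 4, 5, 10, 10, 10]
Compare 20 vs 23: take 20 from left. Merged: [1, 4, 5, 10, 10, 10, 20]
Append remaining from right: [23]. Merged: [1, 4, 5, 10, 10, 10, 20, 23]

Final merged array: [1, 4, 5, 10, 10, 10, 20, 23]
Total comparisons: 7

The merged array is [1, 4, 5, 10, 10, 10, 20, 23], requiring 7 comparisons. The merge step runs in O(n) time where n is the total number of elements.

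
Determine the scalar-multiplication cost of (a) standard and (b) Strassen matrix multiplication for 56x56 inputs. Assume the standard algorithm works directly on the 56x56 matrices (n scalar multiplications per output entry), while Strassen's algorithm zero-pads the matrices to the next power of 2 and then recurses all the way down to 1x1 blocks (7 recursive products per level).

Matrix multiplication for 56x56 matrices:

Strassen's algorithm requires power-of-2 dimensions. Pad 56x56 to 64x64 (next power of 2).

Standard algorithm: 56^3 = 175616 multiplications
Strassen's algorithm: 7^(log2(64)) = 7^6 = 117649 multiplications
Savings: 175616 - 117649 = 57967 multiplications

Standard: 175616 multiplications (56^3). Strassen: 117649 multiplications (7^6, after padding to 64x64). Strassen reduces 8 recursive multiplications to 7 at each level.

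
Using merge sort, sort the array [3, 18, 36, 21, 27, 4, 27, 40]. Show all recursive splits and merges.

Merge sort trace:

Split: [3, 18, 36, 21, 27, 4, 27, 40] -> [3, 18, 36, 21] and [27, 4, 27, 40]
  Split: [3, 18, 36, 21] -> [3, 18] and [36, 21]
    Split: [3, 18] -> [3] and [18]
    Merge: [3] + [18] -> [3, 18]
    Split: [36, 21] -> [36] and [21]
    Merge: [36] + [21] -> [21, 36]
  Merge: [3, 18] + [21, 36] -> [3, 18, 21, 36]
  Split: [27, 4, 27, 40] -> [27, 4] and [27, 40]
    Split: [27, 4] -> [27] and [4]
    Merge: [27] + [4] -> [4, 27]
    Split: [27, 40] -> [27] and [40]
    Merge: [27] + [40] -> [27, 40]
  Merge: [4, 27] + [27, 40] -> [4, 27, 27, 40]
Merge: [3, 18, 21, 36] + [4, 27, 27, 40] -> [3, 4, 18, 21, 27, 27, 36, 40]

Final sorted array: [3, 4, 18, 21, 27, 27, 36, 40]

The merge sort proceeds by recursively splitting the array and merging sorted halves.
After all merges, the sorted array is [3, 4, 18, 21, 27, 27, 36, 40].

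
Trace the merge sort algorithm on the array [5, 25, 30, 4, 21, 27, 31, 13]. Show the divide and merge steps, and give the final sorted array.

Merge sort trace:

Split: [5, 25, 30, 4, 21, 27, 31, 13] -> [5, 25, 30, 4] and [21, 27, 31, 13]
  Split: [5, 25, 30, 4] -> [5, 25] and [30, 4]
    Split: [5, 25] -> [5] and [25]
    Merge: [5] + [25] -> [5, 25]
    Split: [30, 4] -> [30] and [4]
    Merge: [30] + [4] -> [4, 30]
  Merge: [5, 25] + [4, 30] -> [4, 5, 25, 30]
  Split: [21, 27, 31, 13] -> [21, 27] and [31, 13]
    Split: [21, 27] -> [21] and [27]
    Merge: [21] + [27] -> [21, 27]
    Split: [31, 13] -> [31] and [13]
    Merge: [31] + [13] -> [13, 31]
  Merge: [21, 27] + [13, 31] -> [13, 21, 27, 31]
Merge: [4, 5, 25, 30] + [13, 21, 27, 31] -> [4, 5, 13, 21, 25, 27, 30, 31]

Final sorted array: [4, 5, 13, 21, 25, 27, 30, 31]

The merge sort proceeds by recursively splitting the array and merging sorted halves.
After all merges, the sorted array is [4, 5, 13, 21, 25, 27, 30, 31].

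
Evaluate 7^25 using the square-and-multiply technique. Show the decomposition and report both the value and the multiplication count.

Computing 7^25 by squaring (build up from 7^1; each line after the first costs one multiplication):

7^1 = 7
7^2 = (7^1)^2 = 7^2 = 49
7^3 = 7 * 7^2 = 7 * 49 = 343
7^6 = (7^3)^2 = 343^2 = 117649
7^12 = (7^6)^2 = 117649^2 = 13841287201
7^24 = (7^12)^2 = 13841287201^2 = 191581231380566414401
7^25 = 7 * 7^24 = 7 * 191581231380566414401 = 1341068619663964900807

Result: 1341068619663964900807
Multiplications needed: 6 (6 lines after 7^1)

7^25 = 1341068619663964900807. Using exponentiation by squaring, this requires 6 multiplications. The key idea: if the exponent is even, square the half-power; if odd, multiply by the base once.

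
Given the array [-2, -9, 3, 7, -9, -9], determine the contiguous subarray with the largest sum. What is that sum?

Using Kadane's algorithm on [-2, -9, 3, 7, -9, -9]:

Scanning through the array:
Position 1 (value -9): max_ending_here = -9, max_so_far = -2
Position 2 (value 3): max_ending_here = 3, max_so_far = 3
Position 3 (value 7): max_ending_here = 10, max_so_far = 10
Position 4 (value -9): max_ending_here = 1, max_so_far = 10
Position 5 (value -9): max_ending_here = -8, max_so_far = 10

Maximum subarray: [3, 7]
Maximum sum: 10

The maximum subarray is [3, 7] with sum 10. This subarray runs from index 2 to index 3.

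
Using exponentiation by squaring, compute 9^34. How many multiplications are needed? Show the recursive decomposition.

Computing 9^34 by squaring (build up from 9^1; each line after the first costs one multiplication):

9^1 = 9
9^2 = (9^1)^2 = 9^2 = 81
9^4 = (9^2)^2 = 81^2 = 6561
9^8 = (9^4)^2 = 6561^2 = 43046721
9^16 = (9^8)^2 = 43046721^2 = 1853020188851841
9^17 = 9 * 9^16 = 9 * 1853020188851841 = 16677181699666569
9^34 = (9^17)^2 = 16677181699666569^2 = 278128389443693511257285776231761

Result: 278128389443693511257285776231761
Multiplications needed: 6 (6 lines after 9^1)

9^34 = 278128389443693511257285776231761. Using exponentiation by squaring, this requires 6 multiplications. The key idea: if the exponent is even, square the half-power; if odd, multiply by the base once.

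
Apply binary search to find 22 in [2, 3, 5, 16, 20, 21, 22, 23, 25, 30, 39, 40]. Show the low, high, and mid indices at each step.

Binary search for 22 in [2, 3, 5, 16, 20, 21, 22, 23, 25, 30, 39, 40]:

lo=0, hi=11, mid=5, arr[mid]=21 -> 21 < 22, search right half
lo=6, hi=11, mid=8, arr[mid]=25 -> 25 > 22, search left half
lo=6, hi=7, mid=6, arr[mid]=22 -> Found target at index 6!

Binary search finds 22 at index 6 after 3 comparisons. The search repeatedly halves the search space by comparing with the middle element.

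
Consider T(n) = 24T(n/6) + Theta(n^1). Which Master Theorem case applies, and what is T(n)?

Master Theorem for T(n) = 24T(n/6) + O(n^1):

a = 24, b = 6, c = 1
log_b(a) = log_6(24) = 1.7737

Case 1: c = 1 < log_6(24) = 1.7737
T(n) = O(n^(log_6 24))

For T(n) = 24T(n/6) + O(n^1): log_6(24) = 1.7737. This is Case 1 of the Master Theorem (c < log_b(a), work dominated by leaves), giving O(n^(log_6 24)).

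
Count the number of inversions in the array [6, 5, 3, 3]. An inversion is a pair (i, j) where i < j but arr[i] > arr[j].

Finding inversions in [6, 5, 3, 3]:

(0, 1): arr[0]=6 > arr[1]=5
(0, 2): arr[0]=6 > arr[2]=3
(0, 3): arr[0]=6 > arr[3]=3
(1, 2): arr[1]=5 > arr[2]=3
(1, 3): arr[1]=5 > arr[3]=3

Total inversions: 5

The array has 5 inversion(s): (0,1), (0,2), (0,3), (1,2), (1,3). Each pair (i,j) satisfies i < j and arr[i] > arr[j].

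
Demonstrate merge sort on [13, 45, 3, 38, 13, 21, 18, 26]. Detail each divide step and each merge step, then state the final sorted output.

Merge sort trace:

Split: [13, 45, 3, 38, 13, 21, 18, 26] -> [13, 45, 3, 38] and [13, 21, 18, 26]
  Split: [13, 45, 3, 38] -> [13, 45] and [3, 38]
    Split: [13, 45] -> [13] and [45]
    Merge: [13] + [45] -> [13, 45]
    Split: [3, 38] -> [3] and [38]
    Merge: [3] + [38] -> [3, 38]
  Merge: [13, 45] + [3, 38] -> [3, 13, 38, 45]
  Split: [13, 21, 18, 26] -> [13, 21] and [18, 26]
    Split: [13, 21] -> [13] and [21]
    Merge: [13] + [21] -> [13, 21]
    Split: [18, 26] -> [18] and [26]
    Merge: [18] + [26] -> [18, 26]
  Merge: [13, 21] + [18, 26] -> [13, 18, 21, 26]
Merge: [3, 13, 38, 45] + [13, 18, 21, 26] -> [3, 13, 13, 18, 21, 26, 38, 45]

Final sorted array: [3, 13, 13, 18, 21, 26, 38, 45]

The merge sort proceeds by recursively splitting the array and merging sorted halves.
After all merges, the sorted array is [3, 13, 13, 18, 21, 26, 38, 45].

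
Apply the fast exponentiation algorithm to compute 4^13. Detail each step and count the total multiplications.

Computing 4^13 by squaring (build up from 4^1; each line after the first costs one multiplication):

4^1 = 4
4^2 = (4^1)^2 = 4^2 = 16
4^3 = 4 * 4^2 = 4 * 16 = 64
4^6 = (4^3)^2 = 64^2 = 4096
4^12 = (4^6)^2 = 4096^2 = 16777216
4^13 = 4 * 4^12 = 4 * 16777216 = 67108864

Result: 67108864
Multiplications needed: 5 (5 lines after 4^1)

4^13 = 67108864. Using exponentiation by squaring, this requires 5 multiplications. The key idea: if the exponent is even, square the half-power; if odd, multiply by the base once.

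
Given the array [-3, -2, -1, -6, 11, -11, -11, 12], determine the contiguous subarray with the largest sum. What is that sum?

Using Kadane's algorithm on [-3, -2, -1, -6, 11, -11, -11, 12]:

Scanning through the array:
Position 1 (value -2): max_ending_here = -2, max_so_far = -2
Position 2 (value -1): max_ending_here = -1, max_so_far = -1
Position 3 (value -6): max_ending_here = -6, max_so_far = -1
Position 4 (value 11): max_ending_here = 11, max_so_far = 11
Position 5 (value -11): max_ending_here = 0, max_so_far = 11
Position 6 (value -11): max_ending_here = -11, max_so_far = 11
Position 7 (value 12): max_ending_here = 12, max_so_far = 12

Maximum subarray: [12]
Maximum sum: 12

The maximum subarray is [12] with sum 12. This subarray runs from index 7 to index 7.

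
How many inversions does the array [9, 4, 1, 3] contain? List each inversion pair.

Finding inversions in [9, 4, 1, 3]:

(0, 1): arr[0]=9 > arr[1]=4
(0, 2): arr[0]=9 > arr[2]=1
(0, 3): arr[0]=9 > arr[3]=3
(1, 2): arr[1]=4 > arr[2]=1
(1, 3): arr[1]=4 > arr[3]=3

Total inversions: 5

The array has 5 inversion(s): (0,1), (0,2), (0,3), (1,2), (1,3). Each pair (i,j) satisfies i < j and arr[i] > arr[j].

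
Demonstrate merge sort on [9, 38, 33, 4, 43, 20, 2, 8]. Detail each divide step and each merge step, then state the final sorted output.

Merge sort trace:

Split: [9, 38, 33, 4, 43, 20, 2, 8] -> [9, 38, 33, 4] and [43, 20, 2, 8]
  Split: [9, 38, 33, 4] -> [9, 38] and [33, 4]
    Split: [9, 38] -> [9] and [38]
    Merge: [9] + [38] -> [9, 38]
    Split: [33, 4] -> [33] and [4]
    Merge: [33] + [4] -> [4, 33]
  Merge: [9, 38] + [4, 33] -> [4, 9, 33, 38]
  Split: [43, 20, 2, 8] -> [43, 20] and [2, 8]
    Split: [43, 20] -> [43] and [20]
    Merge: [43] + [20] -> [20, 43]
    Split: [2, 8] -> [2] and [8]
    Merge: [2] + [8] -> [2, 8]
  Merge: [20, 43] + [2, 8] -> [2, 8, 20, 43]
Merge: [4, 9, 33, 38] + [2, 8, 20, 43] -> [2, 4, 8, 9, 20, 33, 38, 43]

Final sorted array: [2, 4, 8, 9, 20, 33, 38, 43]

The merge sort proceeds by recursively splitting the array and merging sorted halves.
After all merges, the sorted array is [2, 4, 8, 9, 20, 33, 38, 43].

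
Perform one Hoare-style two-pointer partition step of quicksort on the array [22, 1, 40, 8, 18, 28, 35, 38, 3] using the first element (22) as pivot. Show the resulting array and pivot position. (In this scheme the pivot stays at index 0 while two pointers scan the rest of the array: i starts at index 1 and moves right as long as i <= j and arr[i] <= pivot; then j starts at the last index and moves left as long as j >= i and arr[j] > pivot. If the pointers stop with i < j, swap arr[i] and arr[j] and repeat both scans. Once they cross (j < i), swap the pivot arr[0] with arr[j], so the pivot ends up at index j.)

Hoare-style two-pointer partition with pivot = 22:

Initial array: [22, 1, 40, 8, 18, 28, 35, 38, 3]

Pointers start at i = 1, j = 8.
i stops at index 2 (arr[2]=40 > 22), j stops at index 8 (arr[8]=3 <= 22): swap arr[2] and arr[8], array becomes [22, 1, 3, 8, 18, 28, 35, 38, 40]
i ends at 5, j ends at 4: the pointers have crossed (j < i), so scanning stops.

Swap pivot arr[0] with arr[4] to place pivot at position 4: [18, 1, 3, 8, 22, 28, 35, 38, 40]
Pivot position: 4

After partitioning with pivot 22, the array becomes [18, 1, 3, 8, 22, 28, 35, 38, 40]. The pivot is placed at index 4. All elements to the left of the pivot are <= 22, and all elements to the right are > 22.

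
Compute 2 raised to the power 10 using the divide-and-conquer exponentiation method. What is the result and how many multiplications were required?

Computing 2^10 by squaring (build up from 2^1; each line after the first costs one multiplication):

2^1 = 2
2^2 = (2^1)^2 = 2^2 = 4
2^4 = (2^2)^2 = 4^2 = 16
2^5 = 2 * 2^4 = 2 * 16 = 32
2^10 = (2^5)^2 = 32^2 = 1024

Result: 1024
Multiplications needed: 4 (4 lines after 2^1)

2^10 = 1024. Using exponentiation by squaring, this requires 4 multiplications. The key idea: if the exponent is even, square the half-power; if odd, multiply by the base once.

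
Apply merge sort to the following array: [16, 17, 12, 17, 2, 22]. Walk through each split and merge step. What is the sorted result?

Merge sort trace:

Split: [16, 17, 12, 17, 2, 22] -> [16, 17, 12] and [17, 2, 22]
  Split: [16, 17, 12] -> [16] and [17, 12]
    Split: [17, 12] -> [17] and [12]
    Merge: [17] + [12] -> [12, 17]
  Merge: [16] + [12, 17] -> [12, 16, 17]
  Split: [17, 2, 22] -> [17] and [2, 22]
    Split: [2, 22] -> [2] and [22]
    Merge: [2] + [22] -> [2, 22]
  Merge: [17] + [2, 22] -> [2, 17, 22]
Merge: [12, 16, 17] + [2, 17, 22] -> [2, 12, 16, 17, 17, 22]

Final sorted array: [2, 12, 16, 17, 17, 22]

The merge sort proceeds by recursively splitting the array and merging sorted halves.
After all merges, the sorted array is [2, 12, 16, 17, 17, 22].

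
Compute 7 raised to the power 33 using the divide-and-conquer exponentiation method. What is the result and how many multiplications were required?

Computing 7^33 by squaring (build up from 7^1; each line after the first costs one multiplication):

7^1 = 7
7^2 = (7^1)^2 = 7^2 = 49
7^4 = (7^2)^2 = 49^2 = 2401
7^8 = (7^4)^2 = 2401^2 = 5764801
7^16 = (7^8)^2 = 5764801^2 = 33232930569601
7^32 = (7^16)^2 = 33232930569601^2 = 1104427674243920646305299201
7^33 = 7 * 7^32 = 7 * 1104427674243920646305299201 = 7730993719707444524137094407

Result: 7730993719707444524137094407
Multiplications needed: 6 (6 lines after 7^1)

7^33 = 7730993719707444524137094407. Using exponentiation by squaring, this requires 6 multiplications. The key idea: if the exponent is even, square the half-power; if odd, multiply by the base once.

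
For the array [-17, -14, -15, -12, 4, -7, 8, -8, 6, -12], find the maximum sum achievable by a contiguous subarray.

Using Kadane's algorithm on [-17, -14, -15, -12, 4, -7, 8, -8, 6, -12]:

Scanning through the array:
Position 1 (value -14): max_ending_here = -14, max_so_far = -14
Position 2 (value -15): max_ending_here = -15, max_so_far = -14
Position 3 (value -12): max_ending_here = -12, max_so_far = -12
Position 4 (value 4): max_ending_here = 4, max_so_far = 4
Position 5 (value -7): max_ending_here = -3, max_so_far = 4
Position 6 (value 8): max_ending_here = 8, max_so_far = 8
Position 7 (value -8): max_ending_here = 0, max_so_far = 8
Position 8 (value 6): max_ending_here = 6, max_so_far = 8
Position 9 (value -12): max_ending_here = -6, max_so_far = 8

Maximum subarray: [8]
Maximum sum: 8

The maximum subarray is [8] with sum 8. This subarray runs from index 6 to index 6.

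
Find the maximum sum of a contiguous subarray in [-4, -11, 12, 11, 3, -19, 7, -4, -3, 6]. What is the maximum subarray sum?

Using Kadane's algorithm on [-4, -11, 12, 11, 3, -19, 7, -4, -3, 6]:

Scanning through the array:
Position 1 (value -11): max_ending_here = -11, max_so_far = -4
Position 2 (value 12): max_ending_here = 12, max_so_far = 12
Position 3 (value 11): max_ending_here = 23, max_so_far = 23
Position 4 (value 3): max_ending_here = 26, max_so_far = 26
Position 5 (value -19): max_ending_here = 7, max_so_far = 26
Position 6 (value 7): max_ending_here = 14, max_so_far = 26
Position 7 (value -4): max_ending_here = 10, max_so_far = 26
Position 8 (value -3): max_ending_here = 7, max_so_far = 26
Position 9 (value 6): max_ending_here = 13, max_so_far = 26

Maximum subarray: [12, 11, 3]
Maximum sum: 26

The maximum subarray is [12, 11, 3] with sum 26. This subarray runs from index 2 to index 4.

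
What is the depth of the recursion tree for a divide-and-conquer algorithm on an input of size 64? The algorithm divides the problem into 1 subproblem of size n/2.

For divide and conquer with division factor 2:

Problem sizes at each level:
Level 0: 64
Level 1: 32
Level 2: 16
Level 3: 8
Level 4: 4
Level 5: 2
Level 6: 1

The root is level 0 and the size-1 base case is level 6 (the tree spans levels 0 through 6, i.e. 7 levels counting the root), so the depth is the number of divisions: log_2(64) = 6

The recursion tree depth is log_2(64) = 6. At each level, the problem size is divided by 2, so it takes 6 divisions to reduce to a base case of size 1. The algorithm makes 1 recursive call at each level.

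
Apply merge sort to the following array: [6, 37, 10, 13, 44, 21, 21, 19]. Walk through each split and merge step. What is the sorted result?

Merge sort trace:

Split: [6, 37, 10, 13, 44, 21, 21, 19] -> [6, 37, 10, 13] and [44, 21, 21, 19]
  Split: [6, 37, 10, 13] -> [6, 37] and [10, 13]
    Split: [6, 37] -> [6] and [37]
    Merge: [6] + [37] -> [6, 37]
    Split: [10, 13] -> [10] and [13]
    Merge: [10] + [13] -> [10, 13]
  Merge: [6, 37] + [10, 13] -> [6, 10, 13, 37]
  Split: [44, 21, 21, 19] -> [44, 21] and [21, 19]
    Split: [44, 21] -> [44] and [21]
    Merge: [44] + [21] -> [21, 44]
    Split: [21, 19] -> [21] and [19]
    Merge: [21] + [19] -> [19, 21]
  Merge: [21, 44] + [19, 21] -> [19, 21, 21, 44]
Merge: [6, 10, 13, 37] + [19, 21, 21, 44] -> [6, 10, 13, 19, 21, 21, 37, 44]

Final sorted array: [6, 10, 13, 19, 21, 21, 37, 44]

The merge sort proceeds by recursively splitting the array and merging sorted halves.
After all merges, the sorted array is [6, 10, 13, 19, 21, 21, 37, 44].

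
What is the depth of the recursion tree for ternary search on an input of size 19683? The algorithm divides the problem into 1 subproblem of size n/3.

For divide and conquer with division factor 3:

Problem sizes at each level:
Level 0: 19683
Level 1: 6561
Level 2: 2187
Level 3: 729
Level 4: 243
Level 5: 81
Level 6: 27
Level 7: 9
Level 8: 3
Level 9: 1

The root is level 0 and the size-1 base case is level 9 (the tree spans levels 0 through 9, i.e. 10 levels counting the root), so the depth is the number of divisions: log_3(19683) = 9

The recursion tree depth is log_3(19683) = 9. At each level, the problem size is divided by 3, so it takes 9 divisions to reduce to a base case of size 1. The algorithm makes 1 recursive call at each level.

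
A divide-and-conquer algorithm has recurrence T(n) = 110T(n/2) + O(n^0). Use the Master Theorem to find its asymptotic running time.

Master Theorem for T(n) = 110T(n/2) + O(n^0):

a = 110, b = 2, c = 0
log_b(a) = log_2(110) = 6.7814

Case 1: c = 0 < log_2(110) = 6.7814
T(n) = O(n^(log_2 110))

For T(n) = 110T(n/2) + O(n^0): log_2(110) = 6.7814. This is Case 1 of the Master Theorem (c < log_b(a), work dominated by leaves), giving O(n^(log_2 110)).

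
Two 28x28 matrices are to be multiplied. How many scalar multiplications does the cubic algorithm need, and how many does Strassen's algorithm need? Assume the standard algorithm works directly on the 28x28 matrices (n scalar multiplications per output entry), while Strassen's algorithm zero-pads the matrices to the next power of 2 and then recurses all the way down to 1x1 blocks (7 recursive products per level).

Matrix multiplication for 28x28 matrices:

Strassen's algorithm requires power-of-2 dimensions. Pad 28x28 to 32x32 (next power of 2).

Standard algorithm: 28^3 = 21952 multiplications
Strassen's algorithm: 7^(log2(32)) = 7^5 = 16807 multiplications
Savings: 21952 - 16807 = 5145 multiplications

Standard: 21952 multiplications (28^3). Strassen: 16807 multiplications (7^5, after padding to 32x32). Strassen reduces 8 recursive multiplications to 7 at each level.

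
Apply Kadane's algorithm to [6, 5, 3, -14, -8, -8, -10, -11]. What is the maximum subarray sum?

Using Kadane's algorithm on [6, 5, 3, -14, -8, -8, -10, -11]:

Scanning through the array:
Position 1 (value 5): max_ending_here = 11, max_so_far = 11
Position 2 (value 3): max_ending_here = 14, max_so_far = 14
Position 3 (value -14): max_ending_here = 0, max_so_far = 14
Position 4 (value -8): max_ending_here = -8, max_so_far = 14
Position 5 (value -8): max_ending_here = -8, max_so_far = 14
Position 6 (value -10): max_ending_here = -10, max_so_far = 14
Position 7 (value -11): max_ending_here = -11, max_so_far = 14

Maximum subarray: [6, 5, 3]
Maximum sum: 14

The maximum subarray is [6, 5, 3] with sum 14. This subarray runs from index 0 to index 2.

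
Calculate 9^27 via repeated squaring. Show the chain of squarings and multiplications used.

Computing 9^27 by squaring (build up from 9^1; each line after the first costs one multiplication):

9^1 = 9
9^2 = (9^1)^2 = 9^2 = 81
9^3 = 9 * 9^2 = 9 * 81 = 729
9^6 = (9^3)^2 = 729^2 = 531441
9^12 = (9^6)^2 = 531441^2 = 282429536481
9^13 = 9 * 9^12 = 9 * 282429536481 = 2541865828329
9^26 = (9^13)^2 = 2541865828329^2 = 6461081889226673298932241
9^27 = 9 * 9^26 = 9 * 6461081889226673298932241 = 58149737003040059690390169

Result: 58149737003040059690390169
Multiplications needed: 7 (7 lines after 9^1)

9^27 = 58149737003040059690390169. Using exponentiation by squaring, this requires 7 multiplications. The key idea: if the exponent is even, square the half-power; if odd, multiply by the base once.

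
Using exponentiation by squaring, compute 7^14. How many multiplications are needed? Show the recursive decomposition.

Computing 7^14 by squaring (build up from 7^1; each line after the first costs one multiplication):

7^1 = 7
7^2 = (7^1)^2 = 7^2 = 49
7^3 = 7 * 7^2 = 7 * 49 = 343
7^6 = (7^3)^2 = 343^2 = 117649
7^7 = 7 * 7^6 = 7 * 117649 = 823543
7^14 = (7^7)^2 = 823543^2 = 678223072849

Result: 678223072849
Multiplications needed: 5 (5 lines after 7^1)

7^14 = 678223072849. Using exponentiation by squaring, this requires 5 multiplications. The key idea: if the exponent is even, square the half-power; if odd, multiply by the base once.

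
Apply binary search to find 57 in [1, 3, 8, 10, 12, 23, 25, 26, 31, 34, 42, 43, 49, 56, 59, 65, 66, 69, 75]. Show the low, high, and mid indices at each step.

Binary search for 57 in [1, 3, 8, 10, 12, 23, 25, 26, 31, 34, 42, 43, 49, 56, 59, 65, 66, 69, 75]:

lo=0, hi=18, mid=9, arr[mid]=34 -> 34 < 57, search right half
lo=10, hi=18, mid=14, arr[mid]=59 -> 59 > 57, search left half
lo=10, hi=13, mid=11, arr[mid]=43 -> 43 < 57, search right half
lo=12, hi=13, mid=12, arr[mid]=49 -> 49 < 57, search right half
lo=13, hi=13, mid=13, arr[mid]=56 -> 56 < 57, search right half
lo=14 > hi=13, target 57 not found

Binary search determines that 57 is not in the array after 5 comparisons. The search space was exhausted without finding the target.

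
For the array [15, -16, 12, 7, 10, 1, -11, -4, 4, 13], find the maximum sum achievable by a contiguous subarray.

Using Kadane's algorithm on [15, -16, 12, 7, 10, 1, -11, -4, 4, 13]:

Scanning through the array:
Position 1 (value -16): max_ending_here = -1, max_so_far = 15
Position 2 (value 12): max_ending_here = 12, max_so_far = 15
Position 3 (value 7): max_ending_here = 19, max_so_far = 19
Position 4 (value 10): max_ending_here = 29, max_so_far = 29
Position 5 (value 1): max_ending_here = 30, max_so_far = 30
Position 6 (value -11): max_ending_here = 19, max_so_far = 30
Position 7 (value -4): max_ending_here = 15, max_so_far = 30
Position 8 (value 4): max_ending_here = 19, max_so_far = 30
Position 9 (value 13): max_ending_here = 32, max_so_far = 32

Maximum subarray: [12, 7, 10, 1, -11, -4, 4, 13]
Maximum sum: 32

The maximum subarray is [12, 7, 10, 1, -11, -4, 4, 13] with sum 32. This subarray runs from index 2 to index 9.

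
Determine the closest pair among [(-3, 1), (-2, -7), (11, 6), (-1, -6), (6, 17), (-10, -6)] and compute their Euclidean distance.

Computing all pairwise distances among 6 points:

d((-3, 1), (-2, -7)) = 8.0623
d((-3, 1), (11, 6)) = 14.8661
d((-3, 1), (-1, -6)) = 7.2801
d((-3, 1), (6, 17)) = 18.3576
d((-3, 1), (-10, -6)) = 9.8995
d((-2, -7), (11, 6)) = 18.3848
d((-2, -7), (-1, -6)) = 1.4142 <-- minimum
d((-2, -7), (6, 17)) = 25.2982
d((-2, -7), (-10, -6)) = 8.0623
d((11, 6), (-1, -6)) = 16.9706
d((11, 6), (6, 17)) = 12.083
d((11, 6), (-10, -6)) = 24.1868
d((-1, -6), (6, 17)) = 24.0416
d((-1, -6), (-10, -6)) = 9.0
d((6, 17), (-10, -6)) = 28.0179

Closest pair: (-2, -7) and (-1, -6) with distance 1.4142

The closest pair is (-2, -7) and (-1, -6) with Euclidean distance 1.4142. For 6 points, brute-force pairwise comparison is shown above. For large n, the divide-and-conquer algorithm (sort by x, recurse on halves, check the dividing strip) achieves O(n log n).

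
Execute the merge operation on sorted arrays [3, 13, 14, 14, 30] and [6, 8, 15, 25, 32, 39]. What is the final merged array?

Merging process:

Compare 3 vs 6: take 3 from left. Merged: [3]
Compare 13 vs 6: take 6 from right. Merged: [3, 6]
Compare 13 vs 8: take 8 from right. Merged: [3, 6, 8]
Compare 13 vs 15: take 13 from left. Merged: [3, 6, 8, 13]
Compare 14 vs 15: take 14 from left. Merged: [3, 6, 8, 13, 14]
Compare 14 vs 15: take 14 from left. Merged: [3, 6, 8, 13, 14, 14]
Compare 30 vs 15: take 15 from right. Merged: [3, 6, 8, 13, 14, 14, 15]
Compare 30 vs 25: take 25 from right. Merged: [3, 6, 8, 13, 14, 14, 15, 25]
Compare 30 vs 32: take 30 from left. Merged: [3, 6, 8, 13, 14, 14, 15, 25, 30]
Append remaining from right: [32, 39]. Merged: [3, 6, 8, 13, 14, 14, 15, 25, 30, 32, 39]

Final merged array: [3, 6, 8, 13, 14, 14, 15, 25, 30, 32, 39]
Total comparisons: 9

The merged array is [3, 6, 8, 13, 14, 14, 15, 25, 30, 32, 39], requiring 9 comparisons. The merge step runs in O(n) time where n is the total number of elements.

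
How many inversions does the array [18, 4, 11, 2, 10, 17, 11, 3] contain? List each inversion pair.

Finding inversions in [18, 4, 11, 2, 10, 17, 11, 3]:

(0, 1): arr[0]=18 > arr[1]=4
(0, 2): arr[0]=18 > arr[2]=11
(0, 3): arr[0]=18 > arr[3]=2
(0, 4): arr[0]=18 > arr[4]=10
(0, 5): arr[0]=18 > arr[5]=17
(0, 6): arr[0]=18 > arr[6]=11
(0, 7): arr[0]=18 > arr[7]=3
(1, 3): arr[1]=4 > arr[3]=2
(1, 7): arr[1]=4 > arr[7]=3
(2, 3): arr[2]=11 > arr[3]=2
(2, 4): arr[2]=11 > arr[4]=10
(2, 7): arr[2]=11 > arr[7]=3
(4, 7): arr[4]=10 > arr[7]=3
(5, 6): arr[5]=17 > arr[6]=11
(5, 7): arr[5]=17 > arr[7]=3
(6, 7): arr[6]=11 > arr[7]=3

Total inversions: 16

The array has 16 inversion(s): (0,1), (0,2), (0,3), (0,4), (0,5), (0,6), (0,7), (1,3), (1,7), (2,3), (2,4), (2,7), (4,7), (5,6), (5,7), (6,7). Each pair (i,j) satisfies i < j and arr[i] > arr[j].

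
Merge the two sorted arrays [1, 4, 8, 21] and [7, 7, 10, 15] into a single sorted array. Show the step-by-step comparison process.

Merging process:

Compare 1 vs 7: take 1 from left. Merged: [1]
Compare 4 vs 7: take 4 from left. Merged: [1, 4]
Compare 8 vs 7: take 7 from right. Merged: [1, 4, 7]
Compare 8 vs 7: take 7 from right. Merged: [1, 4, 7, 7]
Compare 8 vs 10: take 8 from left. Merged: [1, 4, 7, 7, 8]
Compare 21 vs 10: take 10 from right. Merged: [1, 4, 7, 7, 8, 10]
Compare 21 vs 15: take 15 from right. Merged: [1, 4, 7, 7, 8, 10, 15]
Append remaining from left: [21]. Merged: [1, 4, 7, 7, 8, 10, 15, 21]

Final merged array: [1, 4, 7, 7, 8, 10, 15, 21]
Total comparisons: 7

The merged array is [1, 4, 7, 7, 8, 10, 15, 21], requiring 7 comparisons. The merge step runs in O(n) time where n is the total number of elements.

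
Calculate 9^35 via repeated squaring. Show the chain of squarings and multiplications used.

Computing 9^35 by squaring (build up from 9^1; each line after the first costs one multiplication):

9^1 = 9
9^2 = (9^1)^2 = 9^2 = 81
9^4 = (9^2)^2 = 81^2 = 6561
9^8 = (9^4)^2 = 6561^2 = 43046721
9^16 = (9^8)^2 = 43046721^2 = 1853020188851841
9^17 = 9 * 9^16 = 9 * 1853020188851841 = 16677181699666569
9^34 = (9^17)^2 = 16677181699666569^2 = 278128389443693511257285776231761
9^35 = 9 * 9^34 = 9 * 278128389443693511257285776231761 = 2503155504993241601315571986085849

Result: 2503155504993241601315571986085849
Multiplications needed: 7 (7 lines after 9^1)

9^35 = 2503155504993241601315571986085849. Using exponentiation by squaring, this requires 7 multiplications. The key idea: if the exponent is even, square the half-power; if odd, multiply by the base once.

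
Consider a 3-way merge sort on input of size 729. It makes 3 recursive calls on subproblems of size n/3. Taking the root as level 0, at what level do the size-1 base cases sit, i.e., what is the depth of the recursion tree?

For divide and conquer with division factor 3:

Problem sizes at each level:
Level 0: 729
Level 1: 243
Level 2: 81
Level 3: 27
Level 4: 9
Level 5: 3
Level 6: 1

The root is level 0 and the size-1 base case is level 6 (the tree spans levels 0 through 6, i.e. 7 levels counting the root), so the depth is the number of divisions: log_3(729) = 6

The recursion tree depth is log_3(729) = 6. At each level, the problem size is divided by 3, so it takes 6 divisions to reduce to a base case of size 1. The algorithm makes 3 recursive calls at each level.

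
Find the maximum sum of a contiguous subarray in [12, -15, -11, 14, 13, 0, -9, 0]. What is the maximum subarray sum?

Using Kadane's algorithm on [12, -15, -11, 14, 13, 0, -9, 0]:

Scanning through the array:
Position 1 (value -15): max_ending_here = -3, max_so_far = 12
Position 2 (value -11): max_ending_here = -11, max_so_far = 12
Position 3 (value 14): max_ending_here = 14, max_so_far = 14
Position 4 (value 13): max_ending_here = 27, max_so_far = 27
Position 5 (value 0): max_ending_here = 27, max_so_far = 27
Position 6 (value -9): max_ending_here = 18, max_so_far = 27
Position 7 (value 0): max_ending_here = 18, max_so_far = 27

Maximum subarray: [14, 13]
Maximum sum: 27

The maximum subarray is [14, 13] with sum 27. This subarray runs from index 3 to index 4.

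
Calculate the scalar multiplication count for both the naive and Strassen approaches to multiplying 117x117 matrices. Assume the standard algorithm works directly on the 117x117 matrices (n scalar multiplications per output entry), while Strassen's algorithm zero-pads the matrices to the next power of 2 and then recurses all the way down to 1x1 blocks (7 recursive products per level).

Matrix multiplication for 117x117 matrices:

Strassen's algorithm requires power-of-2 dimensions. Pad 117x117 to 128x128 (next power of 2).

Standard algorithm: 117^3 = 1601613 multiplications
Strassen's algorithm: 7^(log2(128)) = 7^7 = 823543 multiplications
Savings: 1601613 - 823543 = 778070 multiplications

Standard: 1601613 multiplications (117^3). Strassen: 823543 multiplications (7^7, after padding to 128x128). Strassen reduces 8 recursive multiplications to 7 at each level.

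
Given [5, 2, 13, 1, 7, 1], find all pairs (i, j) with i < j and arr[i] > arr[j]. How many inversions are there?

Finding inversions in [5, 2, 13, 1, 7, 1]:

(0, 1): arr[0]=5 > arr[1]=2
(0, 3): arr[0]=5 > arr[3]=1
(0, 5): arr[0]=5 > arr[5]=1
(1, 3): arr[1]=2 > arr[3]=1
(1, 5): arr[1]=2 > arr[5]=1
(2, 3): arr[2]=13 > arr[3]=1
(2, 4): arr[2]=13 > arr[4]=7
(2, 5): arr[2]=13 > arr[5]=1
(4, 5): arr[4]=7 > arr[5]=1

Total inversions: 9

The array has 9 inversion(s): (0,1), (0,3), (0,5), (1,3), (1,5), (2,3), (2,4), (2,5), (4,5). Each pair (i,j) satisfies i < j and arr[i] > arr[j].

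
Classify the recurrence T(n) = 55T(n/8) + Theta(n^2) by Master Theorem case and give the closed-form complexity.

Master Theorem for T(n) = 55T(n/8) + O(n^2):

a = 55, b = 8, c = 2
log_b(a) = log_8(55) = 1.9271

Case 3: c = 2 > log_8(55) = 1.9271
T(n) = O(n^2) = O(n^2)

For T(n) = 55T(n/8) + O(n^2): log_8(55) = 1.9271. This is Case 3 of the Master Theorem (c > log_b(a), work dominated by root), giving O(n^2).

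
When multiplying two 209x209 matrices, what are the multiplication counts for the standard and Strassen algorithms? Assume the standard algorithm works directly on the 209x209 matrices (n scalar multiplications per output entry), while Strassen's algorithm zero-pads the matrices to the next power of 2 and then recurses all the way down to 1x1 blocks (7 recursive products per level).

Matrix multiplication for 209x209 matrices:

Strassen's algorithm requires power-of-2 dimensions. Pad 209x209 to 256x256 (next power of 2).

Standard algorithm: 209^3 = 9129329 multiplications
Strassen's algorithm: 7^(log2(256)) = 7^8 = 5764801 multiplications
Savings: 9129329 - 5764801 = 3364528 multiplications

Standard: 9129329 multiplications (209^3). Strassen: 5764801 multiplications (7^8, after padding to 256x256). Strassen reduces 8 recursive multiplications to 7 at each level.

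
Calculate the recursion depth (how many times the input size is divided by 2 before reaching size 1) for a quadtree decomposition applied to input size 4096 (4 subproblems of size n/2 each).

For divide and conquer with division factor 2:

Problem sizes at each level:
Level 0: 4096
Level 1: 2048
Level 2: 1024
Level 3: 512
Level 4: 256
Level 5: 128
Level 6: 64
Level 7: 32
Level 8: 16
Level 9: 8
Level 10: 4
Level 11: 2
Level 12: 1

The root is level 0 and the size-1 base case is level 12 (the tree spans levels 0 through 12, i.e. 13 levels counting the root), so the depth is the number of divisions: log_2(4096) = 12

The recursion tree depth is log_2(4096) = 12. At each level, the problem size is divided by 2, so it takes 12 divisions to reduce to a base case of size 1. The algorithm makes 4 recursive calls at each level.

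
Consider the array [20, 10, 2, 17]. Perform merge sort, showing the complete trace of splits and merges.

Merge sort trace:

Split: [20, 10, 2, 17] -> [20, 10] and [2, 17]
  Split: [20, 10] -> [20] and [10]
  Merge: [20] + [10] -> [10, 20]
  Split: [2, 17] -> [2] and [17]
  Merge: [2] + [17] -> [2, 17]
Merge: [10, 20] + [2, 17] -> [2, 10, 17, 20]

Final sorted array: [2, 10, 17, 20]

The merge sort proceeds by recursively splitting the array and merging sorted halves.
After all merges, the sorted array is [2, 10, 17, 20].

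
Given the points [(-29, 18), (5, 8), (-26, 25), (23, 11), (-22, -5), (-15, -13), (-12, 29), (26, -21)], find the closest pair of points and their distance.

Computing all pairwise distances among 8 points:

d((-29, 18), (5, 8)) = 35.4401
d((-29, 18), (-26, 25)) = 7.6158 <-- minimum
d((-29, 18), (23, 11)) = 52.469
d((-29, 18), (-22, -5)) = 24.0416
d((-29, 18), (-15, -13)) = 34.0147
d((-29, 18), (-12, 29)) = 20.2485
d((-29, 18), (26, -21)) = 67.424
d((5, 8), (-26, 25)) = 35.3553
d((5, 8), (23, 11)) = 18.2483
d((5, 8), (-22, -5)) = 29.9666
d((5, 8), (-15, -13)) = 29.0
d((5, 8), (-12, 29)) = 27.0185
d((5, 8), (26, -21)) = 35.805
d((-26, 25), (23, 11)) = 50.9608
d((-26, 25), (-22, -5)) = 30.2655
d((-26, 25), (-15, -13)) = 39.5601
d((-26, 25), (-12, 29)) = 14.5602
d((-26, 25), (26, -21)) = 69.4262
d((23, 11), (-22, -5)) = 47.7598
d((23, 11), (-15, -13)) = 44.9444
d((23, 11), (-12, 29)) = 39.3573
d((23, 11), (26, -21)) = 32.1403
d((-22, -5), (-15, -13)) = 10.6301
d((-22, -5), (-12, 29)) = 35.4401
d((-22, -5), (26, -21)) = 50.5964
d((-15, -13), (-12, 29)) = 42.107
d((-15, -13), (26, -21)) = 41.7732
d((-12, 29), (26, -21)) = 62.8013

Closest pair: (-29, 18) and (-26, 25) with distance 7.6158

The closest pair is (-29, 18) and (-26, 25) with Euclidean distance 7.6158. For 8 points, brute-force pairwise comparison is shown above. For large n, the divide-and-conquer algorithm (sort by x, recurse on halves, check the dividing strip) achieves O(n log n).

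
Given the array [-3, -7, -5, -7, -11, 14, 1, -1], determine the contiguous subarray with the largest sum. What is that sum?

Using Kadane's algorithm on [-3, -7, -5, -7, -11, 14, 1, -1]:

Scanning through the array:
Position 1 (value -7): max_ending_here = -7, max_so_far = -3
Position 2 (value -5): max_ending_here = -5, max_so_far = -3
Position 3 (value -7): max_ending_here = -7, max_so_far = -3
Position 4 (value -11): max_ending_here = -11, max_so_far = -3
Position 5 (value 14): max_ending_here = 14, max_so_far = 14
Position 6 (value 1): max_ending_here = 15, max_so_far = 15
Position 7 (value -1): max_ending_here = 14, max_so_far = 15

Maximum subarray: [14, 1]
Maximum sum: 15

The maximum subarray is [14, 1] with sum 15. This subarray runs from index 5 to index 6.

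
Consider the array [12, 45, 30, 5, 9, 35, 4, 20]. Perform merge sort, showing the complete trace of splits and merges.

Merge sort trace:

Split: [12, 45, 30, 5, 9, 35, 4, 20] -> [12, 45, 30, 5] and [9, 35, 4, 20]
  Split: [12, 45, 30, 5] -> [12, 45] and [30, 5]
    Split: [12, 45] -> [12] and [45]
    Merge: [12] + [45] -> [12, 45]
    Split: [30, 5] -> [30] and [5]
    Merge: [30] + [5] -> [5, 30]
  Merge: [12, 45] + [5, 30] -> [5, 12, 30, 45]
  Split: [9, 35, 4, 20] -> [9, 35] and [4, 20]
    Split: [9, 35] -> [9] and [35]
    Merge: [9] + [35] -> [9, 35]
    Split: [4, 20] -> [4] and [20]
    Merge: [4] + [20] -> [4, 20]
  Merge: [9, 35] + [4, 20] -> [4, 9, 20, 35]
Merge: [5, 12, 30, 45] + [4, 9, 20, 35] -> [4, 5, 9, 12, 20, 30, 35, 45]

Final sorted array: [4, 5, 9, 12, 20, 30, 35, 45]

The merge sort proceeds by recursively splitting the array and merging sorted halves.
After all merges, the sorted array is [4, 5, 9, 12, 20, 30, 35, 45].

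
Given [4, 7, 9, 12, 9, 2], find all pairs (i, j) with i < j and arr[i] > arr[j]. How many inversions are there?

Finding inversions in [4, 7, 9, 12, 9, 2]:

(0, 5): arr[0]=4 > arr[5]=2
(1, 5): arr[1]=7 > arr[5]=2
(2, 5): arr[2]=9 > arr[5]=2
(3, 4): arr[3]=12 > arr[4]=9
(3, 5): arr[3]=12 > arr[5]=2
(4, 5): arr[4]=9 > arr[5]=2

Total inversions: 6

The array has 6 inversion(s): (0,5), (1,5), (2,5), (3,4), (3,5), (4,5). Each pair (i,j) satisfies i < j and arr[i] > arr[j].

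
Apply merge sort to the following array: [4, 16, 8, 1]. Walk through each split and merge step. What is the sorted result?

Merge sort trace:

Split: [4, 16, 8, 1] -> [4, 16] and [8, 1]
  Split: [4, 16] -> [4] and [16]
  Merge: [4] + [16] -> [4, 16]
  Split: [8, 1] -> [8] and [1]
  Merge: [8] + [1] -> [1, 8]
Merge: [4, 16] + [1, 8] -> [1, 4, 8, 16]

Final sorted array: [1, 4, 8, 16]

The merge sort proceeds by recursively splitting the array and merging sorted halves.
After all merges, the sorted array is [1, 4, 8, 16].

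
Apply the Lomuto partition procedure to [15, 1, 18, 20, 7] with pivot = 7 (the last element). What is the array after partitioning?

Lomuto partition with pivot = 7:

Initial array: [15, 1, 18, 20, 7]

arr[0]=15 > 7: no swap
arr[1]=1 <= 7: swap with position 0, array becomes [1, 15, 18, 20, 7]
arr[2]=18 > 7: no swap
arr[3]=20 > 7: no swap

Place pivot at position 1: [1, 7, 18, 20, 15]
Pivot position: 1

After partitioning with pivot 7, the array becomes [1, 7, 18, 20, 15]. The pivot is placed at index 1. All elements to the left of the pivot are <= 7, and all elements to the right are > 7.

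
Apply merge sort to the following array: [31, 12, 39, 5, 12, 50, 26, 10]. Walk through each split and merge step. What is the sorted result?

Merge sort trace:

Split: [31, 12, 39, 5, 12, 50, 26, 10] -> [31, 12, 39, 5] and [12, 50, 26, 10]
  Split: [31, 12, 39, 5] -> [31, 12] and [39, 5]
    Split: [31, 12] -> [31] and [12]
    Merge: [31] + [12] -> [12, 31]
    Split: [39, 5] -> [39] and [5]
    Merge: [39] + [5] -> [5, 39]
  Merge: [12, 31] + [5, 39] -> [5, 12, 31, 39]
  Split: [12, 50, 26, 10] -> [12, 50] and [26, 10]
    Split: [12, 50] -> [12] and [50]
    Merge: [12] + [50] -> [12, 50]
    Split: [26, 10] -> [26] and [10]
    Merge: [26] + [10] -> [10, 26]
  Merge: [12, 50] + [10, 26] -> [10, 12, 26, 50]
Merge: [5, 12, 31, 39] + [10, 12, 26, 50] -> [5, 10, 12, 12, 26, 31, 39, 50]

Final sorted array: [5, 10, 12, 12, 26, 31, 39, 50]

The merge sort proceeds by recursively splitting the array and merging sorted halves.
After all merges, the sorted array is [5, 10, 12, 12, 26, 31, 39, 50].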